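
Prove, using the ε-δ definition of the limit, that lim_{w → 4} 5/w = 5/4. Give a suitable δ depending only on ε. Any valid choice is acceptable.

δ = min(2, (8/5)ε)

Let ε > 0 be given. We seek δ > 0 such that 0 < |w − 4| < δ implies |5/w − (5/4)| < ε.
|5/w − (5/4)| = 5·|4 − w|/(4·|w|) = 5|w − 4|/(4|w|).
Require δ ≤ 2 so that |w| > 4 − 2 = 2, hence 4|w| > 8.
Then |5/w − (5/4)| < 5|w − 4|/8, which is < ε when |w − 4| < (8/5)ε.
Take δ = min(2, (8/5)ε). Then 0 < |w − 4| < δ gives both |w − 4| < 2 and |w − 4| < (8/5)ε, so |5/w − (5/4)| < ε.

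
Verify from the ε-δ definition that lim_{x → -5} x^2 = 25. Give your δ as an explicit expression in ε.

δ = min(1, ε/11)

Fix ε > 0. We seek δ > 0 with 0 < |x + 5| < δ ⇒ |x^2 − 25| < ε.
Factor: x^2 − 25 = (x + 5)(x - 5), so |x^2 − 25| = |x + 5|·|x - 5|.
Restrict δ ≤ 1. Then |x + 5| < 1 gives |x| < 6, so by the triangle inequality |x - 5| ≤ 6 + 5 = 11.
Hence |x^2 − 25| ≤ 11|x + 5|, which is < ε once |x + 5| < ε/11.
Take δ = min(1, ε/11). If 0 < |x + 5| < δ then both bounds hold and |x^2 − 25| ≤ 11|x + 5| < 11·(ε/11) = ε.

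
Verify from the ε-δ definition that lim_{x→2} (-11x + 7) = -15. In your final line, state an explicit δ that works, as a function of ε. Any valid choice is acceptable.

Let ε > 0 be given. We need δ > 0 so that 0 < |x − 2| < δ implies |(-11x + 7) + 15| < ε.
Since (-11x + 7) + 15 = -11(x − 2), we have |(-11x + 7) + 15| = 11|x − 2|.
Thus it suffices that |x − 2| < ε/11.
Choosing δ = ε/11 gives |(-11x + 7) + 15| = 11|x − 2| < ε whenever |x − 2| < δ.

δ = ε/11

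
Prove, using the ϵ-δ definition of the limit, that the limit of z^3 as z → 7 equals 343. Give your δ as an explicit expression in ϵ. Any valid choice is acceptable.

δ = min(1, ϵ/169)

Let ϵ > 0. We seek δ > 0 with 0 < |z − 7| < δ ⇒ |z^3 − 343| < ϵ.
Factor: z^3 − 343 = (z − 7)(z^2 + 7z + 49), so |z^3 − 343| = |z − 7|·|z^2 + 7z + 49|.
Restrict δ ≤ 1. Then |z − 7| < 1 gives |z| < 8, so by the triangle inequality |z^2 + 7z + 49| ≤ 8^2 + 7·8 + 49 = 169.
Hence |z^3 − 343| ≤ 169|z − 7|, which is < ϵ once |z − 7| < ϵ/169.
Take δ = min(1, ϵ/169). If 0 < |z − 7| < δ then both bounds hold and |z^3 − 343| ≤ 169|z − 7| < 169·(ϵ/169) = ϵ.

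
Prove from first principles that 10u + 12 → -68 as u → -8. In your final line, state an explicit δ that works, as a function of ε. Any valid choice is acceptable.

Suppose ε > 0. We need δ > 0 so that 0 < |u + 8| < δ implies |(10u + 12) + 68| < ε.
|(10u + 12) + 68| = |10u + 80| = 10|u + 8|.
Thus it suffices that |u + 8| < ε/10.
Choosing δ = ε/10 gives |(10u + 12) + 68| = 10|u + 8| < ε whenever |u + 8| < δ.

δ = ε/10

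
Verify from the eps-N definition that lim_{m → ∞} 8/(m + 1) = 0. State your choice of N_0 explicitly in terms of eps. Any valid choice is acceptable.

N_0 = 8/eps

Suppose eps > 0. For m ≥ 1, |8/(m + 1) − 0| = 8/(m + 1) ≤ 8/m.
We need 8/m < eps, i.e. m > 8/eps.
Take N_0 = 8/eps. If m > N_0 then |8/(m + 1)| ≤ 8/m < eps.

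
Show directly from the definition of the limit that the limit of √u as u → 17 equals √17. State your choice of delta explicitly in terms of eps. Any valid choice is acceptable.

delta = min(17, √17·eps)

Fix eps > 0. We want delta > 0 such that 0 < |u − 17| < delta implies |√u − √17| < eps.
Rationalise: √u − √17 = (u − 17)/(√u + √17), so |√u − √17| = |u − 17|/(√u + √17).
Restrict delta ≤ 17 so that |u − 17| < 17 forces u > 0, and then √u + √17 > √17.
Hence |√u − √17| < |u − 17|/√17, which is < eps once |u − 17| < √17·eps.
Take delta = min(17, √17·eps). If 0 < |u − 17| < delta then u > 0 and |√u − √17| < |u − 17|/√17 < eps.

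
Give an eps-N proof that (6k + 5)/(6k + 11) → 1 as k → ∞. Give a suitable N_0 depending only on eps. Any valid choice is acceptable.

Let eps > 0. For k ≥ 1, |(6k + 5)/(6k + 11) − 1| = |-36|/(6(6k + 11)) = 36/(6(6k + 11)).
Since 6k + 11 ≥ 6k for k ≥ 1, this is ≤ 36/(6·6k) = 1/k.
So |(6k + 5)/(6k + 11) − 1| < eps whenever k > 1/eps.
Take N_0 = 1/eps. If k > N_0 then |(6k + 5)/(6k + 11) − 1| ≤ 1/k < eps.

N_0 = 1/eps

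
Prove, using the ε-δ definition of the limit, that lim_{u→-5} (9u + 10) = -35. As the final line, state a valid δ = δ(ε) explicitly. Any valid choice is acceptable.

δ = ε/9

Fix ε > 0. We need δ > 0 so that 0 < |u + 5| < δ implies |(9u + 10) + 35| < ε.
Since (9u + 10) + 35 = 9(u + 5), we have |(9u + 10) + 35| = 9|u + 5|.
Thus it suffices that |u + 5| < ε/9.
Take δ = ε/9. If 0 < |u + 5| < δ then |(9u + 10) + 35| = 9|u + 5| < 9·(ε/9) = ε.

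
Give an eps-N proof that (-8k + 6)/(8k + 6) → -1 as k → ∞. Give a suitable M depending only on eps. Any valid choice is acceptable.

Let eps > 0. For k ≥ 1, |(-8k + 6)/(8k + 6) + 1| = |96|/(8(8k + 6)) = 96/(8(8k + 6)).
Since 8k + 6 ≥ 8k for k ≥ 1, this is ≤ 96/(8·8k) = (3/2)/k.
So |(-8k + 6)/(8k + 6) + 1| < eps whenever k > (3/2)/eps.
Take M = (3/2)/eps. If k > M then |(-8k + 6)/(8k + 6) + 1| ≤ (3/2)/k < eps.

M = (3/2)/eps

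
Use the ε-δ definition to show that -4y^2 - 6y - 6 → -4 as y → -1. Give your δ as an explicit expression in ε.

δ = min(2, ε/14)

Let ε > 0. We want δ > 0 such that 0 < |y + 1| < δ implies |(-4y^2 - 6y - 6) + 4| < ε.
(-4y^2 - 6y - 6) + 4 = -4y^2 - 6y - 2 = (y + 1)(-4y - 2).
So |(-4y^2 - 6y - 6) + 4| = |y + 1|·|-4y - 2|.
Assume first that |y + 1| < 2, so |y| < 3. Then |-4y - 2| ≤ 4·3 + 2 = 14.
Hence |(-4y^2 - 6y - 6) + 4| ≤ 14|y + 1| < ε provided |y + 1| < ε/14.
Choosing δ = min(2, ε/14) ensures both conditions, hence |(-4y^2 - 6y - 6) + 4| < ε.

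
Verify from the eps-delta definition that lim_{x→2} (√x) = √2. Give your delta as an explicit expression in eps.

delta = min(2, √2·eps)

Let eps > 0 be given. We want delta > 0 such that 0 < |x − 2| < delta implies |√x − √2| < eps.
Rationalise: √x − √2 = (x − 2)/(√x + √2), so |√x − √2| = |x − 2|/(√x + √2).
Restrict delta ≤ 2 so that |x − 2| < 2 forces x > 0, and then √x + √2 > √2.
Hence |√x − √2| < |x − 2|/√2, which is < eps once |x − 2| < √2·eps.
Take delta = min(2, √2·eps). If 0 < |x − 2| < delta then x > 0 and |√x − √2| < |x − 2|/√2 < eps.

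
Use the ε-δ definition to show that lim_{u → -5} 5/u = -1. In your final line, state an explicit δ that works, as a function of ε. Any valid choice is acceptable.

Suppose ε > 0. We seek δ > 0 such that 0 < |u + 5| < δ implies |5/u + 1| < ε.
|5/u + 1| = 5·|-5 − u|/(5·|u|) = 5|u + 5|/(5|u|).
Require δ ≤ 5/2 so that |u| > 5 − 5/2 = 5/2, hence 5|u| > 25/2.
Then |5/u + 1| < 5|u + 5|/(25/2), which is < ε when |u + 5| < (5/2)ε.
Take δ = min(5/2, (5/2)ε). Then 0 < |u + 5| < δ gives both |u + 5| < 5/2 and |u + 5| < (5/2)ε, so |5/u + 1| < ε.

δ = min(5/2, (5/2)ε)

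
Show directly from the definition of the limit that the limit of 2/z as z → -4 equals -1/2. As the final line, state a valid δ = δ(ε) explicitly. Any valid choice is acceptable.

Let ε > 0. We seek δ > 0 such that 0 < |z + 4| < δ implies |2/z + 1/2| < ε.
|2/z + 1/2| = 2·|-4 − z|/(4·|z|) = 2|z + 4|/(4|z|).
Require δ ≤ 2 so that |z| > 4 − 2 = 2, hence 4|z| > 8.
Then |2/z + 1/2| < 2|z + 4|/8, which is < ε when |z + 4| < 4ε.
Take δ = min(2, 4ε). Then 0 < |z + 4| < δ gives both |z + 4| < 2 and |z + 4| < 4ε, so |2/z + 1/2| < ε.

δ = min(2, 4ε)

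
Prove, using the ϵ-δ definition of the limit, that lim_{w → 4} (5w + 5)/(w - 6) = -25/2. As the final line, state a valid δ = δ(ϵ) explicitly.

δ = min(1, (2/35)ϵ)

Let ϵ > 0. We want δ > 0 with 0 < |w − 4| < δ ⇒ |(5w + 5)/(w - 6) + 25/2| < ϵ.
Combining over a common denominator, (5w + 5)/(w - 6) + 25/2 = [(5w + 5)·(-2) − 25·(w - 6)] / [(-2)·(w - 6)] = -35(w − 4) / ((-2)(w - 6)).
So |(5w + 5)/(w - 6) + 25/2| = 35|w − 4| / (2·|w − 6|).
Restrict δ ≤ 1. Then |w − 4| < 1 gives |w − 6| = |(w − 4) + (-2)| ≥ 2 − 1 = 1.
Hence |(5w + 5)/(w - 6) + 25/2| < 35|w − 4|/(2·1) = (35/2)|w − 4|, which is < ϵ once |w − 4| < (2/35)ϵ.
Take δ = min(1, (2/35)ϵ). Then 0 < |w − 4| < δ forces both bounds, so |(5w + 5)/(w - 6) + 25/2| < ϵ.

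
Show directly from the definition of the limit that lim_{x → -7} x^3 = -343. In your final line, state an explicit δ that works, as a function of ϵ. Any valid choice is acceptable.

Fix ϵ > 0. We seek δ > 0 with 0 < |x + 7| < δ ⇒ |x^3 + 343| < ϵ.
Factor: x^3 + 343 = (x + 7)(x^2 - 7x + 49), so |x^3 + 343| = |x + 7|·|x^2 - 7x + 49|.
Restrict δ ≤ 1. Then |x + 7| < 1 gives |x| < 8, so by the triangle inequality |x^2 - 7x + 49| ≤ 8^2 + 7·8 + 49 = 169.
Hence |x^3 + 343| ≤ 169|x + 7|, which is < ϵ once |x + 7| < ϵ/169.
Take δ = min(1, ϵ/169). If 0 < |x + 7| < δ then both bounds hold and |x^3 + 343| ≤ 169|x + 7| < 169·(ϵ/169) = ϵ.

δ = min(1, ϵ/169)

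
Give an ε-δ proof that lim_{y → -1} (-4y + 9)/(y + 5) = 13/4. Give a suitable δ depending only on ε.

δ = min(2, (8/29)ε)

Fix ε > 0. We want δ > 0 with 0 < |y + 1| < δ ⇒ |(-4y + 9)/(y + 5) − (13/4)| < ε.
Combining over a common denominator, (-4y + 9)/(y + 5) − (13/4) = [(-4y + 9)·4 − 13·(y + 5)] / [4·(y + 5)] = -29(y + 1) / (4(y + 5)).
So |(-4y + 9)/(y + 5) − (13/4)| = 29|y + 1| / (4·|y + 5|).
Restrict δ ≤ 2. Then |y + 1| < 2 gives |y + 5| = |(y + 1) + 4| ≥ 4 − 2 = 2.
Hence |(-4y + 9)/(y + 5) − (13/4)| < 29|y + 1|/(4·2) = (29/8)|y + 1|, which is < ε once |y + 1| < (8/29)ε.
Take δ = min(2, (8/29)ε). Then 0 < |y + 1| < δ forces both bounds, so |(-4y + 9)/(y + 5) − (13/4)| < ε.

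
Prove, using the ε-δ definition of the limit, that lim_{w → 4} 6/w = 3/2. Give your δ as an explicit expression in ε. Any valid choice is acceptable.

Suppose ε > 0. We seek δ > 0 such that 0 < |w − 4| < δ implies |6/w − (3/2)| < ε.
|6/w − (3/2)| = 6·|4 − w|/(4·|w|) = 6|w − 4|/(4|w|).
Restrict δ ≤ 2. Then |w − 4| < 2 gives |w| > 2, so 4|w| > 8.
Then |6/w − (3/2)| < 6|w − 4|/8, which is < ε when |w − 4| < (4/3)ε.
Take δ = min(2, (4/3)ε). Then 0 < |w − 4| < δ gives both |w − 4| < 2 and |w − 4| < (4/3)ε, so |6/w − (3/2)| < ε.

δ = min(2, (4/3)ε)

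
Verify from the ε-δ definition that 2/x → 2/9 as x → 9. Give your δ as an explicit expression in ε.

δ = min(9/2, (81/4)ε)

Let ε > 0. We seek δ > 0 such that 0 < |x − 9| < δ implies |2/x − (2/9)| < ε.
|2/x − (2/9)| = 2·|9 − x|/(9·|x|) = 2|x − 9|/(9|x|).
Restrict δ ≤ 9/2. Then |x − 9| < 9/2 gives |x| > 9/2, so 9|x| > 81/2.
Then |2/x − (2/9)| < 2|x − 9|/(81/2), which is < ε when |x − 9| < (81/4)ε.
Take δ = min(9/2, (81/4)ε). Then 0 < |x − 9| < δ gives both |x − 9| < 9/2 and |x − 9| < (81/4)ε, so |2/x − (2/9)| < ε.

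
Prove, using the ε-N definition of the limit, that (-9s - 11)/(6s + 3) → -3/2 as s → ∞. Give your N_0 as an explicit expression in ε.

N_0 = (13/12)/ε

Suppose ε > 0. We seek N_0 > 0 such that s > N_0 implies |(-9s - 11)/(6s + 3) + 3/2| < ε.
(-9s - 11)/(6s + 3) + 3/2 = (6(-9s - 11) − (-9)(6s + 3)) / (6(6s + 3)) = -39/(6(6s + 3)).
For s > 0 we have 6s + 3 > 6s, so |(-9s - 11)/(6s + 3) + 3/2| = 39/(6(6s + 3)) < 39/(6·6s) = (13/12)/s.
Thus |(-9s - 11)/(6s + 3) + 3/2| < ε whenever s > (13/12)/ε.
Take N_0 = (13/12)/ε. If s > N_0 then |(-9s - 11)/(6s + 3) + 3/2| < (13/12)/s < ε.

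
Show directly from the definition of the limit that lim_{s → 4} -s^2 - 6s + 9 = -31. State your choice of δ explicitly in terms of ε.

Let ε > 0 be given. We want δ > 0 such that 0 < |s − 4| < δ implies |(-s^2 - 6s + 9) + 31| < ε.
(-s^2 - 6s + 9) + 31 = -s^2 - 6s + 40 = (s − 4)(-s - 10).
So |(-s^2 - 6s + 9) + 31| = |s − 4|·|-s - 10|.
Require δ ≤ 2. Then |s − 4| < 2 gives |s| < 6, and by the triangle inequality |-s - 10| ≤ 6 + 10 = 16.
Hence |(-s^2 - 6s + 9) + 31| ≤ 16|s − 4| < ε provided |s − 4| < ε/16.
Choosing δ = min(2, ε/16) ensures both conditions, hence |(-s^2 - 6s + 9) + 31| < ε.

δ = min(2, ε/16)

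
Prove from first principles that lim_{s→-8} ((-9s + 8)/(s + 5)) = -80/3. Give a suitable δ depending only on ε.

δ = min(3/2, (9/106)ε)

Let ε > 0 be given. We want δ > 0 with 0 < |s + 8| < δ ⇒ |(-9s + 8)/(s + 5) + 80/3| < ε.
Combining over a common denominator, (-9s + 8)/(s + 5) + 80/3 = [(-9s + 8)·(-3) − 80·(s + 5)] / [(-3)·(s + 5)] = -53(s + 8) / ((-3)(s + 5)).
So |(-9s + 8)/(s + 5) + 80/3| = 53|s + 8| / (3·|s + 5|).
Require δ ≤ 3/2, so |s + 5| ≥ |-3| − |s + 8| > 3 − 3/2 = 3/2.
Hence |(-9s + 8)/(s + 5) + 80/3| < 53|s + 8|/(3·(3/2)) = (106/9)|s + 8|, which is < ε once |s + 8| < (9/106)ε.
Take δ = min(3/2, (9/106)ε). Then 0 < |s + 8| < δ forces both bounds, so |(-9s + 8)/(s + 5) + 80/3| < ε.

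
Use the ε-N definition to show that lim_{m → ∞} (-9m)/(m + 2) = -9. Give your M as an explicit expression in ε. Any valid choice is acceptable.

Let ε > 0. For m ≥ 1, |(-9m)/(m + 2) + 9| = |18|/((m + 2)) = 18/((m + 2)).
Since m + 2 ≥ m for m ≥ 1, this is ≤ 18/(m) = 18/m.
So |(-9m)/(m + 2) + 9| < ε whenever m > 18/ε.
Take M = 18/ε. If m > M then |(-9m)/(m + 2) + 9| ≤ 18/m < ε.

M = 18/ε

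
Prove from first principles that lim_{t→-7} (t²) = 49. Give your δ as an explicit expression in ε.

Fix ε > 0. We seek δ > 0 with 0 < |t + 7| < δ ⇒ |t² − 49| < ε.
Factor: t² − 49 = (t + 7)(t - 7), so |t² − 49| = |t + 7|·|t - 7|.
Restrict δ ≤ 1. Then |t + 7| < 1 gives |t| < 8, so by the triangle inequality |t - 7| ≤ 8 + 7 = 15.
Hence |t² − 49| ≤ 15|t + 7|, which is < ε once |t + 7| < ε/15.
Take δ = min(1, ε/15). If 0 < |t + 7| < δ then both bounds hold and |t² − 49| ≤ 15|t + 7| < 15·(ε/15) = ε.

δ = min(1, ε/15)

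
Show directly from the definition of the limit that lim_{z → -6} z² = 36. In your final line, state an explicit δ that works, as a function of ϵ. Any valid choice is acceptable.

δ = min(1, ϵ/13)

Fix ϵ > 0. We seek δ > 0 with 0 < |z + 6| < δ ⇒ |z² − 36| < ϵ.
Factor: z² − 36 = (z + 6)(z - 6), so |z² − 36| = |z + 6|·|z - 6|.
Impose δ ≤ 1 so that |z| < 7; then |z - 6| ≤ 13.
Hence |z² − 36| ≤ 13|z + 6|, which is < ϵ once |z + 6| < ϵ/13.
Take δ = min(1, ϵ/13). If 0 < |z + 6| < δ then both bounds hold and |z² − 36| ≤ 13|z + 6| < 13·(ϵ/13) = ϵ.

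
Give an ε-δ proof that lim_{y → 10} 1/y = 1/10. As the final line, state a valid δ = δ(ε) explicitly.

δ = min(5, 50ε)

Let ε > 0 be given. We seek δ > 0 such that 0 < |y − 10| < δ implies |1/y − (1/10)| < ε.
|1/y − (1/10)| = |10 − y|/(10·|y|) = |y − 10|/(10|y|).
Require δ ≤ 5 so that |y| > 10 − 5 = 5, hence 10|y| > 50.
Then |1/y − (1/10)| < |y − 10|/50, which is < ε when |y − 10| < 50ε.
Take δ = min(5, 50ε). Then 0 < |y − 10| < δ gives both |y − 10| < 5 and |y − 10| < 50ε, so |1/y − (1/10)| < ε.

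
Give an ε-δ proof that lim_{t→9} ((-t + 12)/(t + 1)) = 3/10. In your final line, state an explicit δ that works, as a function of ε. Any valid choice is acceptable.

Let ε > 0. We want δ > 0 with 0 < |t − 9| < δ ⇒ |(-t + 12)/(t + 1) − (3/10)| < ε.
Combining over a common denominator, (-t + 12)/(t + 1) − (3/10) = [(-t + 12)·10 − 3·(t + 1)] / [10·(t + 1)] = -13(t − 9) / (10(t + 1)).
So |(-t + 12)/(t + 1) − (3/10)| = 13|t − 9| / (10·|t + 1|).
Require δ ≤ 5, so |t + 1| ≥ |10| − |t − 9| > 10 − 5 = 5.
Hence |(-t + 12)/(t + 1) − (3/10)| < 13|t − 9|/(10·5) = (13/50)|t − 9|, which is < ε once |t − 9| < (50/13)ε.
Take δ = min(5, (50/13)ε). Then 0 < |t − 9| < δ forces both bounds, so |(-t + 12)/(t + 1) − (3/10)| < ε.

δ = min(5, (50/13)ε)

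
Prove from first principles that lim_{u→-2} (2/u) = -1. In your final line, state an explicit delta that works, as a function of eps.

Fix eps > 0. We seek delta > 0 such that 0 < |u + 2| < delta implies |2/u + 1| < eps.
|2/u + 1| = 2·|-2 − u|/(2·|u|) = 2|u + 2|/(2|u|).
Restrict delta ≤ 1. Then |u + 2| < 1 gives |u| > 1, so 2|u| > 2.
Then |2/u + 1| < 2|u + 2|/2, which is < eps when |u + 2| < eps.
Take delta = min(1, eps). Then 0 < |u + 2| < delta gives both |u + 2| < 1 and |u + 2| < eps, so |2/u + 1| < eps.

delta = min(1, eps)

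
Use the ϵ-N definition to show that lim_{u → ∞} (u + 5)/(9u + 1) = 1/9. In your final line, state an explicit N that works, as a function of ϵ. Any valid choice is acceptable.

Suppose ϵ > 0. We seek N > 0 such that u > N implies |(u + 5)/(9u + 1) − (1/9)| < ϵ.
(u + 5)/(9u + 1) − (1/9) = (9(u + 5) − (9u + 1)) / (9(9u + 1)) = 44/(9(9u + 1)).
For u > 0 we have 9u + 1 > 9u, so |(u + 5)/(9u + 1) − (1/9)| = 44/(9(9u + 1)) < 44/(9·9u) = (44/81)/u.
Thus |(u + 5)/(9u + 1) − (1/9)| < ϵ whenever u > (44/81)/ϵ.
Take N = (44/81)/ϵ. If u > N then |(u + 5)/(9u + 1) − (1/9)| < (44/81)/u < ϵ.

N = (44/81)/ϵ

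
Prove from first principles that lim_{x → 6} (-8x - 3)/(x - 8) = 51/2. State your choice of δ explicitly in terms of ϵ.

δ = min(1, (2/67)ϵ)

Suppose ϵ > 0. We want δ > 0 with 0 < |x − 6| < δ ⇒ |(-8x - 3)/(x - 8) − (51/2)| < ϵ.
Combining over a common denominator, (-8x - 3)/(x - 8) − (51/2) = [(-8x - 3)·(-2) − (-51)·(x - 8)] / [(-2)·(x - 8)] = 67(x − 6) / ((-2)(x - 8)).
So |(-8x - 3)/(x - 8) − (51/2)| = 67|x − 6| / (2·|x − 8|).
Restrict δ ≤ 1. Then |x − 6| < 1 gives |x − 8| = |(x − 6) + (-2)| ≥ 2 − 1 = 1.
Hence |(-8x - 3)/(x - 8) − (51/2)| < 67|x − 6|/(2·1) = (67/2)|x − 6|, which is < ϵ once |x − 6| < (2/67)ϵ.
Take δ = min(1, (2/67)ϵ). Then 0 < |x − 6| < δ forces both bounds, so |(-8x - 3)/(x - 8) − (51/2)| < ϵ.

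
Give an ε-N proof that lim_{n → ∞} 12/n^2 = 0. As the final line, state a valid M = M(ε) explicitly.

Suppose ε > 0. For n ≥ 1, |12/n^2 − 0| = 12/n^2.
12/n^2 < ε ⇔ n^2 > 12/ε ⇔ n > (12/ε)^{1/2}.
Take M = (12/ε)^{1/2}. Then n > M implies 12/n^2 < ε.

M = (12/ε)^{1/2}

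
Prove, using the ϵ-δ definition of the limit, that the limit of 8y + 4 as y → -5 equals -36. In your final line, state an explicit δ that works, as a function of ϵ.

δ = ϵ/8

Suppose ϵ > 0. We need δ > 0 so that 0 < |y + 5| < δ implies |(8y + 4) + 36| < ϵ.
Since (8y + 4) + 36 = 8(y + 5), we have |(8y + 4) + 36| = 8|y + 5|.
So 8|y + 5| < ϵ exactly when |y + 5| < ϵ/8.
Choosing δ = ϵ/8 gives |(8y + 4) + 36| = 8|y + 5| < ϵ whenever |y + 5| < δ.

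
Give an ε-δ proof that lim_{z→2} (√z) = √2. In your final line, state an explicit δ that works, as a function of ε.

Let ε > 0. We want δ > 0 such that 0 < |z − 2| < δ implies |√z − √2| < ε.
Rationalise: √z − √2 = (z − 2)/(√z + √2), so |√z − √2| = |z − 2|/(√z + √2).
Restrict δ ≤ 2 so that |z − 2| < 2 forces z > 0, and then √z + √2 > √2.
Hence |√z − √2| < |z − 2|/√2, which is < ε once |z − 2| < √2·ε.
Take δ = min(2, √2·ε). If 0 < |z − 2| < δ then z > 0 and |√z − √2| < |z − 2|/√2 < ε.

δ = min(2, √2·ε)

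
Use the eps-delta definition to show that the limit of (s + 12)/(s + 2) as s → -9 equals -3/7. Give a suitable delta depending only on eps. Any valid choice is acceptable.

Fix eps > 0. We want delta > 0 with 0 < |s + 9| < delta ⇒ |(s + 12)/(s + 2) + 3/7| < eps.
Combining over a common denominator, (s + 12)/(s + 2) + 3/7 = [(s + 12)·(-7) − 3·(s + 2)] / [(-7)·(s + 2)] = -10(s + 9) / ((-7)(s + 2)).
So |(s + 12)/(s + 2) + 3/7| = 10|s + 9| / (7·|s + 2|).
Restrict delta ≤ 7/2. Then |s + 9| < 7/2 gives |s + 2| = |(s + 9) + (-7)| ≥ 7 − 7/2 = 7/2.
Hence |(s + 12)/(s + 2) + 3/7| < 10|s + 9|/(7·(7/2)) = (20/49)|s + 9|, which is < eps once |s + 9| < (49/20)eps.
Take delta = min(7/2, (49/20)eps). Then 0 < |s + 9| < delta forces both bounds, so |(s + 12)/(s + 2) + 3/7| < eps.

delta = min(7/2, (49/20)eps)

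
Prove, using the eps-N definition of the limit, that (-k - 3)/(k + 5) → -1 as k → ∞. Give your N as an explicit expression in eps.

N = 2/eps

Let eps > 0. For k ≥ 1, |(-k - 3)/(k + 5) + 1| = |2|/((k + 5)) = 2/((k + 5)).
Since k + 5 ≥ k for k ≥ 1, this is ≤ 2/(k) = 2/k.
So |(-k - 3)/(k + 5) + 1| < eps whenever k > 2/eps.
Take N = 2/eps. If k > N then |(-k - 3)/(k + 5) + 1| ≤ 2/k < eps.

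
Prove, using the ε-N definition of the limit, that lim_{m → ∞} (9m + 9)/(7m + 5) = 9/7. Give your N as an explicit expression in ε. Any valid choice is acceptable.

Fix ε > 0. For m ≥ 1, |(9m + 9)/(7m + 5) − (9/7)| = |18|/(7(7m + 5)) = 18/(7(7m + 5)).
Since 7m + 5 ≥ 7m for m ≥ 1, this is ≤ 18/(7·7m) = (18/49)/m.
So |(9m + 9)/(7m + 5) − (9/7)| < ε whenever m > (18/49)/ε.
Take N = (18/49)/ε. If m > N then |(9m + 9)/(7m + 5) − (9/7)| ≤ (18/49)/m < ε.

N = (18/49)/ε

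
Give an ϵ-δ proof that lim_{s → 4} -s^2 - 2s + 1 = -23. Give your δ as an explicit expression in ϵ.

Let ϵ > 0 be given. We want δ > 0 such that 0 < |s − 4| < δ implies |(-s^2 - 2s + 1) + 23| < ϵ.
(-s^2 - 2s + 1) + 23 = -s^2 - 2s + 24 = (s − 4)(-s - 6).
So |(-s^2 - 2s + 1) + 23| = |s − 4|·|-s - 6|.
Assume first that |s − 4| < 2, so |s| < 6. Then |-s - 6| ≤ 6 + 6 = 12.
Hence |(-s^2 - 2s + 1) + 23| ≤ 12|s − 4| < ϵ provided |s − 4| < ϵ/12.
Take δ = min(2, ϵ/12). Then 0 < |s − 4| < δ gives both |s − 4| < 2 and |s − 4| < ϵ/12, so |(-s^2 - 2s + 1) + 23| < ϵ.

δ = min(2, ϵ/12)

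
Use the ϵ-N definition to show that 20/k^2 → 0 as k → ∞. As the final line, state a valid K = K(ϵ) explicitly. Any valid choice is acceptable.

Fix ϵ > 0. For k ≥ 1, |20/k^2 − 0| = 20/k^2.
20/k^2 < ϵ ⇔ k^2 > 20/ϵ ⇔ k > (20/ϵ)^{1/2}.
Take K = (20/ϵ)^{1/2}. Then k > K implies 20/k^2 < ϵ.

K = (20/ϵ)^{1/2}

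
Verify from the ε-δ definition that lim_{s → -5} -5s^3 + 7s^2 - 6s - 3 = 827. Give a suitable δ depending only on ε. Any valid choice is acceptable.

δ = min(1, ε/538)

Suppose ε > 0. We want δ > 0 such that 0 < |s + 5| < δ implies |(-5s^3 + 7s^2 - 6s - 3) − 827| < ε.
(-5s^3 + 7s^2 - 6s - 3) − 827 = -5s^3 + 7s^2 - 6s - 830 = (s + 5)(-5s^2 + 32s - 166).
So |(-5s^3 + 7s^2 - 6s - 3) − 827| = |s + 5|·|-5s^2 + 32s - 166|.
Require δ ≤ 1. Then |s + 5| < 1 gives |s| < 6, and by the triangle inequality |-5s^2 + 32s - 166| ≤ 5·6^2 + 32·6 + 166 = 538.
Hence |(-5s^3 + 7s^2 - 6s - 3) − 827| ≤ 538|s + 5| < ε provided |s + 5| < ε/538.
Choosing δ = min(1, ε/538) ensures both conditions, hence |(-5s^3 + 7s^2 - 6s - 3) − 827| < ε.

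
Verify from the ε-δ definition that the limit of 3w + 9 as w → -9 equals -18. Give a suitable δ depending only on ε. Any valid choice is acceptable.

Let ε > 0 be given. We need δ > 0 so that 0 < |w + 9| < δ implies |(3w + 9) + 18| < ε.
|(3w + 9) + 18| = |3w + 27| = 3|w + 9|.
Thus it suffices that |w + 9| < ε/3.
Take δ = ε/3. If 0 < |w + 9| < δ then |(3w + 9) + 18| = 3|w + 9| < 3·(ε/3) = ε.

δ = ε/3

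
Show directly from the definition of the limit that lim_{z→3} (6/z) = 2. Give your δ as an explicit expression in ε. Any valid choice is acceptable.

Suppose ε > 0. We seek δ > 0 such that 0 < |z − 3| < δ implies |6/z − 2| < ε.
|6/z − 2| = 6·|3 − z|/(3·|z|) = 6|z − 3|/(3|z|).
Restrict δ ≤ 3/2. Then |z − 3| < 3/2 gives |z| > 3/2, so 3|z| > 9/2.
Then |6/z − 2| < 6|z − 3|/(9/2), which is < ε when |z − 3| < (3/4)ε.
Take δ = min(3/2, (3/4)ε). Then 0 < |z − 3| < δ gives both |z − 3| < 3/2 and |z − 3| < (3/4)ε, so |6/z − 2| < ε.

δ = min(3/2, (3/4)ε)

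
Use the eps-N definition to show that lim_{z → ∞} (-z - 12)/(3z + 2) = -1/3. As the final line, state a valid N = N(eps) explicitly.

Let eps > 0 be given. We seek N > 0 such that z > N implies |(-z - 12)/(3z + 2) + 1/3| < eps.
(-z - 12)/(3z + 2) + 1/3 = (3(-z - 12) − (-1)(3z + 2)) / (3(3z + 2)) = -34/(3(3z + 2)).
For z > 0 we have 3z + 2 > 3z, so |(-z - 12)/(3z + 2) + 1/3| = 34/(3(3z + 2)) < 34/(3·3z) = (34/9)/z.
Thus |(-z - 12)/(3z + 2) + 1/3| < eps whenever z > (34/9)/eps.
Take N = (34/9)/eps. If z > N then |(-z - 12)/(3z + 2) + 1/3| < (34/9)/z < eps.

N = (34/9)/eps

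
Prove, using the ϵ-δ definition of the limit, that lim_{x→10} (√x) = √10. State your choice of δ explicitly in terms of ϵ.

Fix ϵ > 0. We want δ > 0 such that 0 < |x − 10| < δ implies |√x − √10| < ϵ.
Multiplying by the conjugate, |√x − √10| = |x − 10|/(√x + √10).
Restrict δ ≤ 10 so that |x − 10| < 10 forces x > 0, and then √x + √10 > √10.
Hence |√x − √10| < |x − 10|/√10, which is < ϵ once |x − 10| < √10·ϵ.
Take δ = min(10, √10·ϵ). If 0 < |x − 10| < δ then x > 0 and |√x − √10| < |x − 10|/√10 < ϵ.

δ = min(10, √10·ϵ)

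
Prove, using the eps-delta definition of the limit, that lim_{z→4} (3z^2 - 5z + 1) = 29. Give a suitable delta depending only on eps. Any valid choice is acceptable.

delta = min(2, eps/25)

Let eps > 0 be given. We want delta > 0 such that 0 < |z − 4| < delta implies |(3z^2 - 5z + 1) − 29| < eps.
(3z^2 - 5z + 1) − 29 = 3z^2 - 5z - 28 = (z − 4)(3z + 7).
So |(3z^2 - 5z + 1) − 29| = |z − 4|·|3z + 7|.
Assume first that |z − 4| < 2, so |z| < 6. Then |3z + 7| ≤ 3·6 + 7 = 25.
Hence |(3z^2 - 5z + 1) − 29| ≤ 25|z − 4| < eps provided |z − 4| < eps/25.
Choosing delta = min(2, eps/25) ensures both conditions, hence |(3z^2 - 5z + 1) − 29| < eps.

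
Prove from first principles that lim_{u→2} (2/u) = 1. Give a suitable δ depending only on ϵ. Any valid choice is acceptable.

δ = min(1, ϵ)

Suppose ϵ > 0. We seek δ > 0 such that 0 < |u − 2| < δ implies |2/u − 1| < ϵ.
|2/u − 1| = 2·|2 − u|/(2·|u|) = 2|u − 2|/(2|u|).
Restrict δ ≤ 1. Then |u − 2| < 1 gives |u| > 1, so 2|u| > 2.
Then |2/u − 1| < 2|u − 2|/2, which is < ϵ when |u − 2| < ϵ.
Take δ = min(1, ϵ). Then 0 < |u − 2| < δ gives both |u − 2| < 1 and |u − 2| < ϵ, so |2/u − 1| < ϵ.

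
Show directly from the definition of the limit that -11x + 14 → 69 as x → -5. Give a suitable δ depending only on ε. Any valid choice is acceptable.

δ = ε/11

Fix ε > 0. We need δ > 0 so that 0 < |x + 5| < δ implies |(-11x + 14) − 69| < ε.
|(-11x + 14) − 69| = |-11x - 55| = 11|x + 5|.
So 11|x + 5| < ε exactly when |x + 5| < ε/11.
Take δ = ε/11. If 0 < |x + 5| < δ then |(-11x + 14) − 69| = 11|x + 5| < 11·(ε/11) = ε.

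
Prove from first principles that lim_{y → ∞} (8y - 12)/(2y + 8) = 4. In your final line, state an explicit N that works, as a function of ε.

N = 22/ε

Let ε > 0 be given. We seek N > 0 such that y > N implies |(8y - 12)/(2y + 8) − 4| < ε.
(8y - 12)/(2y + 8) − 4 = (2(8y - 12) − 8(2y + 8)) / (2(2y + 8)) = -88/(2(2y + 8)).
For y > 0 we have 2y + 8 > 2y, so |(8y - 12)/(2y + 8) − 4| = 88/(2(2y + 8)) < 88/(2·2y) = 22/y.
Thus |(8y - 12)/(2y + 8) − 4| < ε whenever y > 22/ε.
Take N = 22/ε. If y > N then |(8y - 12)/(2y + 8) − 4| < 22/y < ε.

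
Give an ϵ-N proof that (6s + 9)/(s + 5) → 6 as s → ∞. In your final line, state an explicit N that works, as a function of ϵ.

N = 21/ϵ

Fix ϵ > 0. We seek N > 0 such that s > N implies |(6s + 9)/(s + 5) − 6| < ϵ.
(6s + 9)/(s + 5) − 6 = ((6s + 9) − 6(s + 5)) / ((s + 5)) = -21/((s + 5)).
For s > 0 we have s + 5 > s, so |(6s + 9)/(s + 5) − 6| = 21/((s + 5)) < 21/(s) = 21/s.
Thus |(6s + 9)/(s + 5) − 6| < ϵ whenever s > 21/ϵ.
Take N = 21/ϵ. If s > N then |(6s + 9)/(s + 5) − 6| < 21/s < ϵ.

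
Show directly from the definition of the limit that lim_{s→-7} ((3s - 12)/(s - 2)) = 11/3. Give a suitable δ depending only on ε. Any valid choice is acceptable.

Fix ε > 0. We want δ > 0 with 0 < |s + 7| < δ ⇒ |(3s - 12)/(s - 2) − (11/3)| < ε.
Combining over a common denominator, (3s - 12)/(s - 2) − (11/3) = [(3s - 12)·(-9) − (-33)·(s - 2)] / [(-9)·(s - 2)] = 6(s + 7) / ((-9)(s - 2)).
So |(3s - 12)/(s - 2) − (11/3)| = 6|s + 7| / (9·|s − 2|).
Restrict δ ≤ 9/2. Then |s + 7| < 9/2 gives |s − 2| = |(s + 7) + (-9)| ≥ 9 − 9/2 = 9/2.
Hence |(3s - 12)/(s - 2) − (11/3)| < 6|s + 7|/(9·(9/2)) = (4/27)|s + 7|, which is < ε once |s + 7| < (27/4)ε.
Take δ = min(9/2, (27/4)ε). Then 0 < |s + 7| < δ forces both bounds, so |(3s - 12)/(s - 2) − (11/3)| < ε.

δ = min(9/2, (27/4)ε)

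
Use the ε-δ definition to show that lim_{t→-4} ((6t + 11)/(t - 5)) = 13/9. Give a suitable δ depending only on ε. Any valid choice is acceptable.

Suppose ε > 0. We want δ > 0 with 0 < |t + 4| < δ ⇒ |(6t + 11)/(t - 5) − (13/9)| < ε.
Combining over a common denominator, (6t + 11)/(t - 5) − (13/9) = [(6t + 11)·(-9) − (-13)·(t - 5)] / [(-9)·(t - 5)] = -41(t + 4) / ((-9)(t - 5)).
So |(6t + 11)/(t - 5) − (13/9)| = 41|t + 4| / (9·|t − 5|).
Require δ ≤ 9/2, so |t − 5| ≥ |-9| − |t + 4| > 9 − 9/2 = 9/2.
Hence |(6t + 11)/(t - 5) − (13/9)| < 41|t + 4|/(9·(9/2)) = (82/81)|t + 4|, which is < ε once |t + 4| < (81/82)ε.
Take δ = min(9/2, (81/82)ε). Then 0 < |t + 4| < δ forces both bounds, so |(6t + 11)/(t - 5) − (13/9)| < ε.

δ = min(9/2, (81/82)ε)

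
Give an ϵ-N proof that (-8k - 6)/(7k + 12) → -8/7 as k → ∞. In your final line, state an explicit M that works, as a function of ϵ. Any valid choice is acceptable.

M = (54/49)/ϵ

Let ϵ > 0. For k ≥ 1, |(-8k - 6)/(7k + 12) + 8/7| = |54|/(7(7k + 12)) = 54/(7(7k + 12)).
Since 7k + 12 ≥ 7k for k ≥ 1, this is ≤ 54/(7·7k) = (54/49)/k.
So |(-8k - 6)/(7k + 12) + 8/7| < ϵ whenever k > (54/49)/ϵ.
Take M = (54/49)/ϵ. If k > M then |(-8k - 6)/(7k + 12) + 8/7| ≤ (54/49)/k < ϵ.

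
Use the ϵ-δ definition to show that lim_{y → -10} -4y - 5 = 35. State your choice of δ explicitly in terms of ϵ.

δ = ϵ/4

Let ϵ > 0. We need δ > 0 so that 0 < |y + 10| < δ implies |(-4y - 5) − 35| < ϵ.
|(-4y - 5) − 35| = |-4y - 40| = 4|y + 10|.
Thus it suffices that |y + 10| < ϵ/4.
Take δ = ϵ/4. If 0 < |y + 10| < δ then |(-4y - 5) − 35| = 4|y + 10| < 4·(ϵ/4) = ϵ.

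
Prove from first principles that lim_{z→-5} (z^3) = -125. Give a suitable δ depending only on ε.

δ = min(1, ε/91)

Let ε > 0. We seek δ > 0 with 0 < |z + 5| < δ ⇒ |z^3 + 125| < ε.
Factor: z^3 + 125 = (z + 5)(z^2 - 5z + 25), so |z^3 + 125| = |z + 5|·|z^2 - 5z + 25|.
Impose δ ≤ 1 so that |z| < 6; then |z^2 - 5z + 25| ≤ 91.
Hence |z^3 + 125| ≤ 91|z + 5|, which is < ε once |z + 5| < ε/91.
Take δ = min(1, ε/91). If 0 < |z + 5| < δ then both bounds hold and |z^3 + 125| ≤ 91|z + 5| < 91·(ε/91) = ε.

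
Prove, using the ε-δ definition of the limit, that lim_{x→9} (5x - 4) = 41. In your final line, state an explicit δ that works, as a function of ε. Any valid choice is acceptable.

δ = ε/5

Suppose ε > 0. We need δ > 0 so that 0 < |x − 9| < δ implies |(5x - 4) − 41| < ε.
Since (5x - 4) − 41 = 5(x − 9), we have |(5x - 4) − 41| = 5|x − 9|.
So 5|x − 9| < ε exactly when |x − 9| < ε/5.
Take δ = ε/5. If 0 < |x − 9| < δ then |(5x - 4) − 41| = 5|x − 9| < 5·(ε/5) = ε.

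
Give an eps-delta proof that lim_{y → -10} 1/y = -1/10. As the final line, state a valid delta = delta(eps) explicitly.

delta = min(5, 50eps)

Let eps > 0 be given. We seek delta > 0 such that 0 < |y + 10| < delta implies |1/y + 1/10| < eps.
|1/y + 1/10| = |-10 − y|/(10·|y|) = |y + 10|/(10|y|).
Restrict delta ≤ 5. Then |y + 10| < 5 gives |y| > 5, so 10|y| > 50.
Then |1/y + 1/10| < |y + 10|/50, which is < eps when |y + 10| < 50eps.
Take delta = min(5, 50eps). Then 0 < |y + 10| < delta gives both |y + 10| < 5 and |y + 10| < 50eps, so |1/y + 1/10| < eps.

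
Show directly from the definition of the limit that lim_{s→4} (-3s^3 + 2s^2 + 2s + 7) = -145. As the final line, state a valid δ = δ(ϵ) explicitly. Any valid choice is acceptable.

Let ϵ > 0. We want δ > 0 such that 0 < |s − 4| < δ implies |(-3s^3 + 2s^2 + 2s + 7) + 145| < ϵ.
(-3s^3 + 2s^2 + 2s + 7) + 145 = -3s^3 + 2s^2 + 2s + 152 = (s − 4)(-3s^2 - 10s - 38).
So |(-3s^3 + 2s^2 + 2s + 7) + 145| = |s − 4|·|-3s^2 - 10s - 38|.
Require δ ≤ 2. Then |s − 4| < 2 gives |s| < 6, and by the triangle inequality |-3s^2 - 10s - 38| ≤ 3·6^2 + 10·6 + 38 = 206.
Hence |(-3s^3 + 2s^2 + 2s + 7) + 145| ≤ 206|s − 4| < ϵ provided |s − 4| < ϵ/206.
Choosing δ = min(2, ϵ/206) ensures both conditions, hence |(-3s^3 + 2s^2 + 2s + 7) + 145| < ϵ.

δ = min(2, ϵ/206)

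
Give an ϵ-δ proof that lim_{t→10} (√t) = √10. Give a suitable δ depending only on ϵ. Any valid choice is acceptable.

δ = min(10, √10·ϵ)

Fix ϵ > 0. We want δ > 0 such that 0 < |t − 10| < δ implies |√t − √10| < ϵ.
Multiplying by the conjugate, |√t − √10| = |t − 10|/(√t + √10).
Restrict δ ≤ 10 so that |t − 10| < 10 forces t > 0, and then √t + √10 > √10.
Hence |√t − √10| < |t − 10|/√10, which is < ϵ once |t − 10| < √10·ϵ.
Take δ = min(10, √10·ϵ). If 0 < |t − 10| < δ then t > 0 and |√t − √10| < |t − 10|/√10 < ϵ.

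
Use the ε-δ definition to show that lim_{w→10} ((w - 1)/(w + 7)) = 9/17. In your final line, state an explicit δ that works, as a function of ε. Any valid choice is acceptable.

δ = min(17/2, (289/16)ε)

Let ε > 0. We want δ > 0 with 0 < |w − 10| < δ ⇒ |(w - 1)/(w + 7) − (9/17)| < ε.
Combining over a common denominator, (w - 1)/(w + 7) − (9/17) = [(w - 1)·17 − 9·(w + 7)] / [17·(w + 7)] = 8(w − 10) / (17(w + 7)).
So |(w - 1)/(w + 7) − (9/17)| = 8|w − 10| / (17·|w + 7|).
Require δ ≤ 17/2, so |w + 7| ≥ |17| − |w − 10| > 17 − 17/2 = 17/2.
Hence |(w - 1)/(w + 7) − (9/17)| < 8|w − 10|/(17·(17/2)) = (16/289)|w − 10|, which is < ε once |w − 10| < (289/16)ε.
Take δ = min(17/2, (289/16)ε). Then 0 < |w − 10| < δ forces both bounds, so |(w - 1)/(w + 7) − (9/17)| < ε.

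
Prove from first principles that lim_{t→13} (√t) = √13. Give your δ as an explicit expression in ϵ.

δ = min(13, √13·ϵ)

Let ϵ > 0 be given. We want δ > 0 such that 0 < |t − 13| < δ implies |√t − √13| < ϵ.
Multiplying by the conjugate, |√t − √13| = |t − 13|/(√t + √13).
Restrict δ ≤ 13 so that |t − 13| < 13 forces t > 0, and then √t + √13 > √13.
Hence |√t − √13| < |t − 13|/√13, which is < ϵ once |t − 13| < √13·ϵ.
Take δ = min(13, √13·ϵ). If 0 < |t − 13| < δ then t > 0 and |√t − √13| < |t − 13|/√13 < ϵ.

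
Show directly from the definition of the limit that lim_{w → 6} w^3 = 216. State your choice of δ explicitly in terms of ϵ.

Suppose ϵ > 0. We seek δ > 0 with 0 < |w − 6| < δ ⇒ |w^3 − 216| < ϵ.
Factor: w^3 − 216 = (w − 6)(w^2 + 6w + 36), so |w^3 − 216| = |w − 6|·|w^2 + 6w + 36|.
Impose δ ≤ 2 so that |w| < 8; then |w^2 + 6w + 36| ≤ 148.
Hence |w^3 − 216| ≤ 148|w − 6|, which is < ϵ once |w − 6| < ϵ/148.
Take δ = min(2, ϵ/148). If 0 < |w − 6| < δ then both bounds hold and |w^3 − 216| ≤ 148|w − 6| < 148·(ϵ/148) = ϵ.

δ = min(2, ϵ/148)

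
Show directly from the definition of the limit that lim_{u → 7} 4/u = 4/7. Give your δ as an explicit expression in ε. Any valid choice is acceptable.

Suppose ε > 0. We seek δ > 0 such that 0 < |u − 7| < δ implies |4/u − (4/7)| < ε.
|4/u − (4/7)| = 4·|7 − u|/(7·|u|) = 4|u − 7|/(7|u|).
Restrict δ ≤ 7/2. Then |u − 7| < 7/2 gives |u| > 7/2, so 7|u| > 49/2.
Then |4/u − (4/7)| < 4|u − 7|/(49/2), which is < ε when |u − 7| < (49/8)ε.
Take δ = min(7/2, (49/8)ε). Then 0 < |u − 7| < δ gives both |u − 7| < 7/2 and |u − 7| < (49/8)ε, so |4/u − (4/7)| < ε.

δ = min(7/2, (49/8)ε)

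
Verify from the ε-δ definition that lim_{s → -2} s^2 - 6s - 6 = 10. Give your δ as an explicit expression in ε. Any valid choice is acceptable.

Fix ε > 0. We want δ > 0 such that 0 < |s + 2| < δ implies |(s^2 - 6s - 6) − 10| < ε.
(s^2 - 6s - 6) − 10 = s^2 - 6s - 16 = (s + 2)(s - 8).
So |(s^2 - 6s - 6) − 10| = |s + 2|·|s - 8|.
Require δ ≤ 1. Then |s + 2| < 1 gives |s| < 3, and by the triangle inequality |s - 8| ≤ 3 + 8 = 11.
Hence |(s^2 - 6s - 6) − 10| ≤ 11|s + 2| < ε provided |s + 2| < ε/11.
Take δ = min(1, ε/11). Then 0 < |s + 2| < δ gives both |s + 2| < 1 and |s + 2| < ε/11, so |(s^2 - 6s - 6) − 10| < ε.

δ = min(1, ε/11)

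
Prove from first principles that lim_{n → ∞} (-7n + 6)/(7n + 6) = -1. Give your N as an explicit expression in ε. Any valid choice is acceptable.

N = (12/7)/ε

Suppose ε > 0. For n ≥ 1, |(-7n + 6)/(7n + 6) + 1| = |84|/(7(7n + 6)) = 84/(7(7n + 6)).
Since 7n + 6 ≥ 7n for n ≥ 1, this is ≤ 84/(7·7n) = (12/7)/n.
So |(-7n + 6)/(7n + 6) + 1| < ε whenever n > (12/7)/ε.
Take N = (12/7)/ε. If n > N then |(-7n + 6)/(7n + 6) + 1| ≤ (12/7)/n < ε.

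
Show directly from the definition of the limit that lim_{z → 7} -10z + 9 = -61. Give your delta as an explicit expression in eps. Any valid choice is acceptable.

Fix eps > 0. We need delta > 0 so that 0 < |z − 7| < delta implies |(-10z + 9) + 61| < eps.
|(-10z + 9) + 61| = |-10z + 70| = 10|z − 7|.
So 10|z − 7| < eps exactly when |z − 7| < eps/10.
Choosing delta = eps/10 gives |(-10z + 9) + 61| = 10|z − 7| < eps whenever |z − 7| < delta.

delta = eps/10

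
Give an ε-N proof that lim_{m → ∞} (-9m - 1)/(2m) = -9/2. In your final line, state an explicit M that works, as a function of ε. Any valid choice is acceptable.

M = (1/2)/ε

Fix ε > 0. For m ≥ 1, |(-9m - 1)/(2m) + 9/2| = |-2|/(2(2m)) = 2/(2(2m)).
Since 2m ≥ 2m for m ≥ 1, this is ≤ 2/(2·2m) = (1/2)/m.
So |(-9m - 1)/(2m) + 9/2| < ε whenever m > (1/2)/ε.
Take M = (1/2)/ε. If m > M then |(-9m - 1)/(2m) + 9/2| ≤ (1/2)/m < ε.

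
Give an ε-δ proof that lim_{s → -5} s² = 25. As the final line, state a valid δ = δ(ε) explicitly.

δ = min(1, ε/11)

Let ε > 0 be given. We seek δ > 0 with 0 < |s + 5| < δ ⇒ |s² − 25| < ε.
Factor: s² − 25 = (s + 5)(s - 5), so |s² − 25| = |s + 5|·|s - 5|.
Restrict δ ≤ 1. Then |s + 5| < 1 gives |s| < 6, so by the triangle inequality |s - 5| ≤ 6 + 5 = 11.
Hence |s² − 25| ≤ 11|s + 5|, which is < ε once |s + 5| < ε/11.
Take δ = min(1, ε/11). If 0 < |s + 5| < δ then both bounds hold and |s² − 25| ≤ 11|s + 5| < 11·(ε/11) = ε.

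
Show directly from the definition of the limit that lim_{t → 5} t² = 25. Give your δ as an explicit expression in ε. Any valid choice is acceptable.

Let ε > 0. We seek δ > 0 with 0 < |t − 5| < δ ⇒ |t² − 25| < ε.
Factor: t² − 25 = (t − 5)(t + 5), so |t² − 25| = |t − 5|·|t + 5|.
Restrict δ ≤ 1. Then |t − 5| < 1 gives |t| < 6, so by the triangle inequality |t + 5| ≤ 6 + 5 = 11.
Hence |t² − 25| ≤ 11|t − 5|, which is < ε once |t − 5| < ε/11.
Take δ = min(1, ε/11). If 0 < |t − 5| < δ then both bounds hold and |t² − 25| ≤ 11|t − 5| < 11·(ε/11) = ε.

δ = min(1, ε/11)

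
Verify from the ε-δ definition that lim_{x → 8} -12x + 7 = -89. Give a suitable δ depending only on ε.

Let ε > 0 be given. We need δ > 0 so that 0 < |x − 8| < δ implies |(-12x + 7) + 89| < ε.
Since (-12x + 7) + 89 = -12(x − 8), we have |(-12x + 7) + 89| = 12|x − 8|.
Thus it suffices that |x − 8| < ε/12.
Take δ = ε/12. If 0 < |x − 8| < δ then |(-12x + 7) + 89| = 12|x − 8| < 12·(ε/12) = ε.

δ = ε/12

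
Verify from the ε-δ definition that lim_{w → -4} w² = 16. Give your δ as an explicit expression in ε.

Suppose ε > 0. We seek δ > 0 with 0 < |w + 4| < δ ⇒ |w² − 16| < ε.
Factor: w² − 16 = (w + 4)(w - 4), so |w² − 16| = |w + 4|·|w - 4|.
Restrict δ ≤ 1. Then |w + 4| < 1 gives |w| < 5, so by the triangle inequality |w - 4| ≤ 5 + 4 = 9.
Hence |w² − 16| ≤ 9|w + 4|, which is < ε once |w + 4| < ε/9.
Take δ = min(1, ε/9). If 0 < |w + 4| < δ then both bounds hold and |w² − 16| ≤ 9|w + 4| < 9·(ε/9) = ε.

δ = min(1, ε/9)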